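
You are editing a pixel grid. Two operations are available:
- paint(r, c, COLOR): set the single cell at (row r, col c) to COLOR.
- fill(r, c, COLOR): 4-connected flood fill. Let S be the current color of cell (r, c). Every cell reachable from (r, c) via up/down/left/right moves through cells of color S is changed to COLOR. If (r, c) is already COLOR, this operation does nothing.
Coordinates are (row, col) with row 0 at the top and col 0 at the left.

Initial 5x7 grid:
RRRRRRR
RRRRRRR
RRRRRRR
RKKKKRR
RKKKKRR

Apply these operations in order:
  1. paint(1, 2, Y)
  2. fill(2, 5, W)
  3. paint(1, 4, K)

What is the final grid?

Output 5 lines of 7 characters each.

After op 1 paint(1,2,Y):
RRRRRRR
RRYRRRR
RRRRRRR
RKKKKRR
RKKKKRR
After op 2 fill(2,5,W) [26 cells changed]:
WWWWWWW
WWYWWWW
WWWWWWW
WKKKKWW
WKKKKWW
After op 3 paint(1,4,K):
WWWWWWW
WWYWKWW
WWWWWWW
WKKKKWW
WKKKKWW

Answer: WWWWWWW
WWYWKWW
WWWWWWW
WKKKKWW
WKKKKWW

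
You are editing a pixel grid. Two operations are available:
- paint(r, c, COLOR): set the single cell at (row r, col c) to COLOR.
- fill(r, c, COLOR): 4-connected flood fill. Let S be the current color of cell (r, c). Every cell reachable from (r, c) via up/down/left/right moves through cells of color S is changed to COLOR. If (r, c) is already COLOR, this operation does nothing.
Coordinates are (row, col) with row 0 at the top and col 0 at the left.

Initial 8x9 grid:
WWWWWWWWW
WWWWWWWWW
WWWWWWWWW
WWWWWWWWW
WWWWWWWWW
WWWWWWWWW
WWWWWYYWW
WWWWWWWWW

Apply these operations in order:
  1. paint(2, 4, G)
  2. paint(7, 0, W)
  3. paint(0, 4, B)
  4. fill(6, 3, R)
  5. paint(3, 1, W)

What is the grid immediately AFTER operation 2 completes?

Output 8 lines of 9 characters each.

Answer: WWWWWWWWW
WWWWWWWWW
WWWWGWWWW
WWWWWWWWW
WWWWWWWWW
WWWWWWWWW
WWWWWYYWW
WWWWWWWWW

Derivation:
After op 1 paint(2,4,G):
WWWWWWWWW
WWWWWWWWW
WWWWGWWWW
WWWWWWWWW
WWWWWWWWW
WWWWWWWWW
WWWWWYYWW
WWWWWWWWW
After op 2 paint(7,0,W):
WWWWWWWWW
WWWWWWWWW
WWWWGWWWW
WWWWWWWWW
WWWWWWWWW
WWWWWWWWW
WWWWWYYWW
WWWWWWWWW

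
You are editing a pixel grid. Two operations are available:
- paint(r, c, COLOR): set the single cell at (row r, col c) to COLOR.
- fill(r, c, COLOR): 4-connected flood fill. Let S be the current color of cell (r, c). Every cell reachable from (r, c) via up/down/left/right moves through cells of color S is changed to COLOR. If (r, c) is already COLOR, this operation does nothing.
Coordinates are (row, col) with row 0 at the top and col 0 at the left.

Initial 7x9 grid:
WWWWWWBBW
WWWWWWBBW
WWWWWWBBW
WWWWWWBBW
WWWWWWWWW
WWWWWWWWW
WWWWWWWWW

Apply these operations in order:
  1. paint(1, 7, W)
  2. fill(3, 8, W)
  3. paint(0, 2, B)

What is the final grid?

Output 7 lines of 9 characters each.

After op 1 paint(1,7,W):
WWWWWWBBW
WWWWWWBWW
WWWWWWBBW
WWWWWWBBW
WWWWWWWWW
WWWWWWWWW
WWWWWWWWW
After op 2 fill(3,8,W) [0 cells changed]:
WWWWWWBBW
WWWWWWBWW
WWWWWWBBW
WWWWWWBBW
WWWWWWWWW
WWWWWWWWW
WWWWWWWWW
After op 3 paint(0,2,B):
WWBWWWBBW
WWWWWWBWW
WWWWWWBBW
WWWWWWBBW
WWWWWWWWW
WWWWWWWWW
WWWWWWWWW

Answer: WWBWWWBBW
WWWWWWBWW
WWWWWWBBW
WWWWWWBBW
WWWWWWWWW
WWWWWWWWW
WWWWWWWWW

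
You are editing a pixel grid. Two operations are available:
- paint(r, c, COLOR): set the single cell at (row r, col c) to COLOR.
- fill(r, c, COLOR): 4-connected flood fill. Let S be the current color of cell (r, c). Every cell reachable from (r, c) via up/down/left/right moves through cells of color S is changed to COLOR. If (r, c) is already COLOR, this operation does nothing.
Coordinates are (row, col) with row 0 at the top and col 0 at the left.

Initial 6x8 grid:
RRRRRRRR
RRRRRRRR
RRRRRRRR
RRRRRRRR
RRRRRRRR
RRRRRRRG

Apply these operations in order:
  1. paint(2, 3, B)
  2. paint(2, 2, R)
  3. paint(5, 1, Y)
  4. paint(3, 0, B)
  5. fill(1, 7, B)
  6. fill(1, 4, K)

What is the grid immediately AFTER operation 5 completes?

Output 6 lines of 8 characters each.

After op 1 paint(2,3,B):
RRRRRRRR
RRRRRRRR
RRRBRRRR
RRRRRRRR
RRRRRRRR
RRRRRRRG
After op 2 paint(2,2,R):
RRRRRRRR
RRRRRRRR
RRRBRRRR
RRRRRRRR
RRRRRRRR
RRRRRRRG
After op 3 paint(5,1,Y):
RRRRRRRR
RRRRRRRR
RRRBRRRR
RRRRRRRR
RRRRRRRR
RYRRRRRG
After op 4 paint(3,0,B):
RRRRRRRR
RRRRRRRR
RRRBRRRR
BRRRRRRR
RRRRRRRR
RYRRRRRG
After op 5 fill(1,7,B) [44 cells changed]:
BBBBBBBB
BBBBBBBB
BBBBBBBB
BBBBBBBB
BBBBBBBB
BYBBBBBG

Answer: BBBBBBBB
BBBBBBBB
BBBBBBBB
BBBBBBBB
BBBBBBBB
BYBBBBBG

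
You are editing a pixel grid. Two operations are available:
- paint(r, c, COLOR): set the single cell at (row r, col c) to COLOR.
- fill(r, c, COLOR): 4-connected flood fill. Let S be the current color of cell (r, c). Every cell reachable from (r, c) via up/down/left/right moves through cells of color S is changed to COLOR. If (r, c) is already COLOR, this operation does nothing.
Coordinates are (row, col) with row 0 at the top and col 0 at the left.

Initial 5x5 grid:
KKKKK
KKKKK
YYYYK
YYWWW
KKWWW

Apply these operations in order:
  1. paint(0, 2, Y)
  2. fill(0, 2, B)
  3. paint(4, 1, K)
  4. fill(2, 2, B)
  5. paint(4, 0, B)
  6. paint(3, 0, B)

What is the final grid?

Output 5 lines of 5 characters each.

Answer: KKBKK
KKKKK
BBBBK
BBWWW
BKWWW

Derivation:
After op 1 paint(0,2,Y):
KKYKK
KKKKK
YYYYK
YYWWW
KKWWW
After op 2 fill(0,2,B) [1 cells changed]:
KKBKK
KKKKK
YYYYK
YYWWW
KKWWW
After op 3 paint(4,1,K):
KKBKK
KKKKK
YYYYK
YYWWW
KKWWW
After op 4 fill(2,2,B) [6 cells changed]:
KKBKK
KKKKK
BBBBK
BBWWW
KKWWW
After op 5 paint(4,0,B):
KKBKK
KKKKK
BBBBK
BBWWW
BKWWW
After op 6 paint(3,0,B):
KKBKK
KKKKK
BBBBK
BBWWW
BKWWW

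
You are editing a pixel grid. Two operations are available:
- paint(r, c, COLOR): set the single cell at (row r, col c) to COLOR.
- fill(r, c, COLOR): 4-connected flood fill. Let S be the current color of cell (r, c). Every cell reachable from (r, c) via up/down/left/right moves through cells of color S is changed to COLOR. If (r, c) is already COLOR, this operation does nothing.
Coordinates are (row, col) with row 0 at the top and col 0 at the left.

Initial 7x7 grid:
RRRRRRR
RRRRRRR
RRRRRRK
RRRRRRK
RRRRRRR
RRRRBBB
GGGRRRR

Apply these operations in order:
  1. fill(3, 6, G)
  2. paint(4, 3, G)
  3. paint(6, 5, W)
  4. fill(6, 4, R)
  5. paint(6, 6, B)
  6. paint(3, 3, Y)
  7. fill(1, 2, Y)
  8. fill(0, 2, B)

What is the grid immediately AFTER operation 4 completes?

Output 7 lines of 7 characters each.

After op 1 fill(3,6,G) [2 cells changed]:
RRRRRRR
RRRRRRR
RRRRRRG
RRRRRRG
RRRRRRR
RRRRBBB
GGGRRRR
After op 2 paint(4,3,G):
RRRRRRR
RRRRRRR
RRRRRRG
RRRRRRG
RRRGRRR
RRRRBBB
GGGRRRR
After op 3 paint(6,5,W):
RRRRRRR
RRRRRRR
RRRRRRG
RRRRRRG
RRRGRRR
RRRRBBB
GGGRRWR
After op 4 fill(6,4,R) [0 cells changed]:
RRRRRRR
RRRRRRR
RRRRRRG
RRRRRRG
RRRGRRR
RRRRBBB
GGGRRWR

Answer: RRRRRRR
RRRRRRR
RRRRRRG
RRRRRRG
RRRGRRR
RRRRBBB
GGGRRWR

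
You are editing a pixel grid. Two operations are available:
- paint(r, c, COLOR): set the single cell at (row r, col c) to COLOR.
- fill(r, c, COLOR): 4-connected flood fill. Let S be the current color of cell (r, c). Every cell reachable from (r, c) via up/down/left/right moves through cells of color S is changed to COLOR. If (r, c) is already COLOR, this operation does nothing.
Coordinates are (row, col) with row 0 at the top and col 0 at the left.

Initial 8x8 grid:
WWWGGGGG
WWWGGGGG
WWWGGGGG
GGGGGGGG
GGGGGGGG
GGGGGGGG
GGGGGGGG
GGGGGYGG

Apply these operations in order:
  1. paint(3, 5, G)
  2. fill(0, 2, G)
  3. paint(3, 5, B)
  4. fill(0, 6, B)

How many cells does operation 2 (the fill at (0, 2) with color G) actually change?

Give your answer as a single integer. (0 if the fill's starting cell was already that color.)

After op 1 paint(3,5,G):
WWWGGGGG
WWWGGGGG
WWWGGGGG
GGGGGGGG
GGGGGGGG
GGGGGGGG
GGGGGGGG
GGGGGYGG
After op 2 fill(0,2,G) [9 cells changed]:
GGGGGGGG
GGGGGGGG
GGGGGGGG
GGGGGGGG
GGGGGGGG
GGGGGGGG
GGGGGGGG
GGGGGYGG

Answer: 9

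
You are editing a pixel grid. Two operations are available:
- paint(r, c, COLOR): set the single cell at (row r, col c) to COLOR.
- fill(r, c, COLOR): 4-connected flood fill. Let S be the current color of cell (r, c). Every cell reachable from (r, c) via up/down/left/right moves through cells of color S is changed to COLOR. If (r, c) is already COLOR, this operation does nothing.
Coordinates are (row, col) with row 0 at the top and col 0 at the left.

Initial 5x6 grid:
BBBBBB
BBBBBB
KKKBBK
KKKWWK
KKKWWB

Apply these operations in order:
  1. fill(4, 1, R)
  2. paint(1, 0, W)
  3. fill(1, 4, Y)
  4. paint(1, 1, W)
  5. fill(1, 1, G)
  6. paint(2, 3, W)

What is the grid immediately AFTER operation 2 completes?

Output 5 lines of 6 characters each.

After op 1 fill(4,1,R) [9 cells changed]:
BBBBBB
BBBBBB
RRRBBK
RRRWWK
RRRWWB
After op 2 paint(1,0,W):
BBBBBB
WBBBBB
RRRBBK
RRRWWK
RRRWWB

Answer: BBBBBB
WBBBBB
RRRBBK
RRRWWK
RRRWWB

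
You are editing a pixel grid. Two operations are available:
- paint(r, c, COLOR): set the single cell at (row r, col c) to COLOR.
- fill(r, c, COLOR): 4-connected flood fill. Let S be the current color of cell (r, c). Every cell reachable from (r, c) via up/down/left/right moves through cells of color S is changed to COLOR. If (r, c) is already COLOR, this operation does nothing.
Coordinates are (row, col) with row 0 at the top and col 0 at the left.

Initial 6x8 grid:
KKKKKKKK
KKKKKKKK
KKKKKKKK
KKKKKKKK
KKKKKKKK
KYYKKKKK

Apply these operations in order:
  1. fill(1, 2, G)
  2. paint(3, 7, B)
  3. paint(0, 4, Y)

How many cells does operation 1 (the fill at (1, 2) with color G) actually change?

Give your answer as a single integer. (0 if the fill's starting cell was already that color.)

After op 1 fill(1,2,G) [46 cells changed]:
GGGGGGGG
GGGGGGGG
GGGGGGGG
GGGGGGGG
GGGGGGGG
GYYGGGGG

Answer: 46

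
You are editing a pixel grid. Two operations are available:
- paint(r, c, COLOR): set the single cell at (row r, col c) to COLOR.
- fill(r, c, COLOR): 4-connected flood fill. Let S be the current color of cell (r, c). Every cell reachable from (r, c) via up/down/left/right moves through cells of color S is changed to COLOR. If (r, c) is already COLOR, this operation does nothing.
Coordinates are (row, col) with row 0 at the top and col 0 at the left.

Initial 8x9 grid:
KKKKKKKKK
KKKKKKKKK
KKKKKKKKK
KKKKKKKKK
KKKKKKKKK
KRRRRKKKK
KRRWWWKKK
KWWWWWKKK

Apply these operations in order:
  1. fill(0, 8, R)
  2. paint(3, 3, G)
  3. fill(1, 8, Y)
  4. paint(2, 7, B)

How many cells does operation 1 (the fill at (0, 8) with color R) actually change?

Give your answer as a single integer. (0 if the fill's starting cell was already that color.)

After op 1 fill(0,8,R) [58 cells changed]:
RRRRRRRRR
RRRRRRRRR
RRRRRRRRR
RRRRRRRRR
RRRRRRRRR
RRRRRRRRR
RRRWWWRRR
RWWWWWRRR

Answer: 58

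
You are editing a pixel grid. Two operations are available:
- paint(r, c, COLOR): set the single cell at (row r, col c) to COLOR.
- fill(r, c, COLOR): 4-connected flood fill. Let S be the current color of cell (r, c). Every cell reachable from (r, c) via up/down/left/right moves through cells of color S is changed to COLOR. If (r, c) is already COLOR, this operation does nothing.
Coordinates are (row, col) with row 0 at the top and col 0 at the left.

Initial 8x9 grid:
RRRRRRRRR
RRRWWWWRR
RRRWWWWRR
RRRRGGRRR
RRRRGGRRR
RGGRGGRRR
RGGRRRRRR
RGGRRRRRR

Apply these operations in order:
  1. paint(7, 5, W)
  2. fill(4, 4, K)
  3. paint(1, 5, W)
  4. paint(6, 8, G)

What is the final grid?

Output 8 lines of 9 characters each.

After op 1 paint(7,5,W):
RRRRRRRRR
RRRWWWWRR
RRRWWWWRR
RRRRGGRRR
RRRRGGRRR
RGGRGGRRR
RGGRRRRRR
RGGRRWRRR
After op 2 fill(4,4,K) [6 cells changed]:
RRRRRRRRR
RRRWWWWRR
RRRWWWWRR
RRRRKKRRR
RRRRKKRRR
RGGRKKRRR
RGGRRRRRR
RGGRRWRRR
After op 3 paint(1,5,W):
RRRRRRRRR
RRRWWWWRR
RRRWWWWRR
RRRRKKRRR
RRRRKKRRR
RGGRKKRRR
RGGRRRRRR
RGGRRWRRR
After op 4 paint(6,8,G):
RRRRRRRRR
RRRWWWWRR
RRRWWWWRR
RRRRKKRRR
RRRRKKRRR
RGGRKKRRR
RGGRRRRRG
RGGRRWRRR

Answer: RRRRRRRRR
RRRWWWWRR
RRRWWWWRR
RRRRKKRRR
RRRRKKRRR
RGGRKKRRR
RGGRRRRRG
RGGRRWRRR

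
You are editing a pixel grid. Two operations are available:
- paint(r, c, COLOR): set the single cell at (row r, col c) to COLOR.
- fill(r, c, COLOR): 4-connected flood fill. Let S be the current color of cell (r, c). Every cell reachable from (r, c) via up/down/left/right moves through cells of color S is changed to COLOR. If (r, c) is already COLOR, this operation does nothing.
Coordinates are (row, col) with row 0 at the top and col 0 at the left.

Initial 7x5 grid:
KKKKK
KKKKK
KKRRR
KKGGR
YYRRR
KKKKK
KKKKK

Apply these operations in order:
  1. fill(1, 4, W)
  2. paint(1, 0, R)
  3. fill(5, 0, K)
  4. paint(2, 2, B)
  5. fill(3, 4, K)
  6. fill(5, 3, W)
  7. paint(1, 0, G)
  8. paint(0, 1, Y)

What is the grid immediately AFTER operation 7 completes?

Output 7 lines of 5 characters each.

Answer: WWWWW
GWWWW
WWBWW
WWGGW
YYWWW
WWWWW
WWWWW

Derivation:
After op 1 fill(1,4,W) [14 cells changed]:
WWWWW
WWWWW
WWRRR
WWGGR
YYRRR
KKKKK
KKKKK
After op 2 paint(1,0,R):
WWWWW
RWWWW
WWRRR
WWGGR
YYRRR
KKKKK
KKKKK
After op 3 fill(5,0,K) [0 cells changed]:
WWWWW
RWWWW
WWRRR
WWGGR
YYRRR
KKKKK
KKKKK
After op 4 paint(2,2,B):
WWWWW
RWWWW
WWBRR
WWGGR
YYRRR
KKKKK
KKKKK
After op 5 fill(3,4,K) [6 cells changed]:
WWWWW
RWWWW
WWBKK
WWGGK
YYKKK
KKKKK
KKKKK
After op 6 fill(5,3,W) [16 cells changed]:
WWWWW
RWWWW
WWBWW
WWGGW
YYWWW
WWWWW
WWWWW
After op 7 paint(1,0,G):
WWWWW
GWWWW
WWBWW
WWGGW
YYWWW
WWWWW
WWWWW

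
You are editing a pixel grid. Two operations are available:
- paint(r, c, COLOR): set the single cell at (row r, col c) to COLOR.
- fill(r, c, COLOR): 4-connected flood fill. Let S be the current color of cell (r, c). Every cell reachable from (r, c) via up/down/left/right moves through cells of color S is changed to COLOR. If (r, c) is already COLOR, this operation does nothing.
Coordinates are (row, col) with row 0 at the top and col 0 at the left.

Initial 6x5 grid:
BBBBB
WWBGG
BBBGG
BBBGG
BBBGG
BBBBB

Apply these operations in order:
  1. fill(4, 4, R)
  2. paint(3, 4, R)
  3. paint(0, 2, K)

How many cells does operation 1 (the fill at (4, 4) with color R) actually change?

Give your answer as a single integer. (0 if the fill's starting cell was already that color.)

Answer: 8

Derivation:
After op 1 fill(4,4,R) [8 cells changed]:
BBBBB
WWBRR
BBBRR
BBBRR
BBBRR
BBBBB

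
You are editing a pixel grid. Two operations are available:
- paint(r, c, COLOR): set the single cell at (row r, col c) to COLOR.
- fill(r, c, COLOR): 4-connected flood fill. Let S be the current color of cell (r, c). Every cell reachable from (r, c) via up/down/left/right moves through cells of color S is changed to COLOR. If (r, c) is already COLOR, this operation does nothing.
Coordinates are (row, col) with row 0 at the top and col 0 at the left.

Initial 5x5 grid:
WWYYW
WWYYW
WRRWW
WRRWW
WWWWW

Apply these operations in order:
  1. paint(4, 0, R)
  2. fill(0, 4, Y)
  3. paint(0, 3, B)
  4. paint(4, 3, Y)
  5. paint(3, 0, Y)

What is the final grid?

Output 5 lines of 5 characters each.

After op 1 paint(4,0,R):
WWYYW
WWYYW
WRRWW
WRRWW
RWWWW
After op 2 fill(0,4,Y) [10 cells changed]:
WWYYY
WWYYY
WRRYY
WRRYY
RYYYY
After op 3 paint(0,3,B):
WWYBY
WWYYY
WRRYY
WRRYY
RYYYY
After op 4 paint(4,3,Y):
WWYBY
WWYYY
WRRYY
WRRYY
RYYYY
After op 5 paint(3,0,Y):
WWYBY
WWYYY
WRRYY
YRRYY
RYYYY

Answer: WWYBY
WWYYY
WRRYY
YRRYY
RYYYY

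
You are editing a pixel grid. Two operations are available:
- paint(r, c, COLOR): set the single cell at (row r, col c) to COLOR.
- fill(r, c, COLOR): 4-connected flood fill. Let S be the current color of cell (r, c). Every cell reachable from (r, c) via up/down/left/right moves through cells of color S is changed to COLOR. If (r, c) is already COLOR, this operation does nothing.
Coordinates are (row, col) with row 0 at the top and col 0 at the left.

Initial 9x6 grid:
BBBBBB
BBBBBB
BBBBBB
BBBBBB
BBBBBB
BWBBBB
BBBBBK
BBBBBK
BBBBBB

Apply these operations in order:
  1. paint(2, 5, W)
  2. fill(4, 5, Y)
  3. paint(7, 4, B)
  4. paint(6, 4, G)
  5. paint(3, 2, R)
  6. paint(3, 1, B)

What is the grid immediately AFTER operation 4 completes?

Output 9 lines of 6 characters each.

After op 1 paint(2,5,W):
BBBBBB
BBBBBB
BBBBBW
BBBBBB
BBBBBB
BWBBBB
BBBBBK
BBBBBK
BBBBBB
After op 2 fill(4,5,Y) [50 cells changed]:
YYYYYY
YYYYYY
YYYYYW
YYYYYY
YYYYYY
YWYYYY
YYYYYK
YYYYYK
YYYYYY
After op 3 paint(7,4,B):
YYYYYY
YYYYYY
YYYYYW
YYYYYY
YYYYYY
YWYYYY
YYYYYK
YYYYBK
YYYYYY
After op 4 paint(6,4,G):
YYYYYY
YYYYYY
YYYYYW
YYYYYY
YYYYYY
YWYYYY
YYYYGK
YYYYBK
YYYYYY

Answer: YYYYYY
YYYYYY
YYYYYW
YYYYYY
YYYYYY
YWYYYY
YYYYGK
YYYYBK
YYYYYY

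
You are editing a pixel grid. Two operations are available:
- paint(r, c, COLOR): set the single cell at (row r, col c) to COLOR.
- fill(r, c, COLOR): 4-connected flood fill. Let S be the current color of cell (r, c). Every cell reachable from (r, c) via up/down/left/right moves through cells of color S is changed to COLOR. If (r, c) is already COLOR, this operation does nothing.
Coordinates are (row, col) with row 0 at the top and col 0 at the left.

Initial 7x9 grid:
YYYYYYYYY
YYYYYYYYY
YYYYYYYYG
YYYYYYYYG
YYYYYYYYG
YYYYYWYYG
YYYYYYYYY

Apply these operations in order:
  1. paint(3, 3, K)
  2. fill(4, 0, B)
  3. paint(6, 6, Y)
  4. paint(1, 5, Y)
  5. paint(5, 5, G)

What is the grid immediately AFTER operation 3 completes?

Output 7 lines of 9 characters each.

Answer: BBBBBBBBB
BBBBBBBBB
BBBBBBBBG
BBBKBBBBG
BBBBBBBBG
BBBBBWBBG
BBBBBBYBB

Derivation:
After op 1 paint(3,3,K):
YYYYYYYYY
YYYYYYYYY
YYYYYYYYG
YYYKYYYYG
YYYYYYYYG
YYYYYWYYG
YYYYYYYYY
After op 2 fill(4,0,B) [57 cells changed]:
BBBBBBBBB
BBBBBBBBB
BBBBBBBBG
BBBKBBBBG
BBBBBBBBG
BBBBBWBBG
BBBBBBBBB
After op 3 paint(6,6,Y):
BBBBBBBBB
BBBBBBBBB
BBBBBBBBG
BBBKBBBBG
BBBBBBBBG
BBBBBWBBG
BBBBBBYBB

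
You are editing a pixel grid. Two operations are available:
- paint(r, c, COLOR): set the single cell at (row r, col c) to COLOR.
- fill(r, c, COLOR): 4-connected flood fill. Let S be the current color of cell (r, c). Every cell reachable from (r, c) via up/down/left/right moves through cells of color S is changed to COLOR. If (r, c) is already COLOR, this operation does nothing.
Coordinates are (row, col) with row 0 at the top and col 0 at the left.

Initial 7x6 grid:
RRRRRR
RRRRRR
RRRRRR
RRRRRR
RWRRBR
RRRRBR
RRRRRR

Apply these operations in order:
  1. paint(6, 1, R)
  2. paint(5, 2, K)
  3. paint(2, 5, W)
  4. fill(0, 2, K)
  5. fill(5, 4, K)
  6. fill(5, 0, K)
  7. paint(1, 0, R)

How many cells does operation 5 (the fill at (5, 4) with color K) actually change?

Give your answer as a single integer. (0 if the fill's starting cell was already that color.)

After op 1 paint(6,1,R):
RRRRRR
RRRRRR
RRRRRR
RRRRRR
RWRRBR
RRRRBR
RRRRRR
After op 2 paint(5,2,K):
RRRRRR
RRRRRR
RRRRRR
RRRRRR
RWRRBR
RRKRBR
RRRRRR
After op 3 paint(2,5,W):
RRRRRR
RRRRRR
RRRRRW
RRRRRR
RWRRBR
RRKRBR
RRRRRR
After op 4 fill(0,2,K) [37 cells changed]:
KKKKKK
KKKKKK
KKKKKW
KKKKKK
KWKKBK
KKKKBK
KKKKKK
After op 5 fill(5,4,K) [2 cells changed]:
KKKKKK
KKKKKK
KKKKKW
KKKKKK
KWKKKK
KKKKKK
KKKKKK

Answer: 2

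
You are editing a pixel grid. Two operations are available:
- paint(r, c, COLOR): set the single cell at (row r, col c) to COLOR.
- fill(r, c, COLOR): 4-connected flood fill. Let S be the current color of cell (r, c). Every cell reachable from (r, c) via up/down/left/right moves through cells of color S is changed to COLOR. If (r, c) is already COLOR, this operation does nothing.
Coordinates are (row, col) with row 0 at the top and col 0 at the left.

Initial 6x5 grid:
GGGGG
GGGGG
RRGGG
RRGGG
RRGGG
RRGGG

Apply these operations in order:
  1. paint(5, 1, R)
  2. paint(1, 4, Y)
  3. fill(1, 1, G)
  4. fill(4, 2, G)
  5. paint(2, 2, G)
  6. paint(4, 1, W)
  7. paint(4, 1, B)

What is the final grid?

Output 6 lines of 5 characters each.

Answer: GGGGG
GGGGY
RRGGG
RRGGG
RBGGG
RRGGG

Derivation:
After op 1 paint(5,1,R):
GGGGG
GGGGG
RRGGG
RRGGG
RRGGG
RRGGG
After op 2 paint(1,4,Y):
GGGGG
GGGGY
RRGGG
RRGGG
RRGGG
RRGGG
After op 3 fill(1,1,G) [0 cells changed]:
GGGGG
GGGGY
RRGGG
RRGGG
RRGGG
RRGGG
After op 4 fill(4,2,G) [0 cells changed]:
GGGGG
GGGGY
RRGGG
RRGGG
RRGGG
RRGGG
After op 5 paint(2,2,G):
GGGGG
GGGGY
RRGGG
RRGGG
RRGGG
RRGGG
After op 6 paint(4,1,W):
GGGGG
GGGGY
RRGGG
RRGGG
RWGGG
RRGGG
After op 7 paint(4,1,B):
GGGGG
GGGGY
RRGGG
RRGGG
RBGGG
RRGGG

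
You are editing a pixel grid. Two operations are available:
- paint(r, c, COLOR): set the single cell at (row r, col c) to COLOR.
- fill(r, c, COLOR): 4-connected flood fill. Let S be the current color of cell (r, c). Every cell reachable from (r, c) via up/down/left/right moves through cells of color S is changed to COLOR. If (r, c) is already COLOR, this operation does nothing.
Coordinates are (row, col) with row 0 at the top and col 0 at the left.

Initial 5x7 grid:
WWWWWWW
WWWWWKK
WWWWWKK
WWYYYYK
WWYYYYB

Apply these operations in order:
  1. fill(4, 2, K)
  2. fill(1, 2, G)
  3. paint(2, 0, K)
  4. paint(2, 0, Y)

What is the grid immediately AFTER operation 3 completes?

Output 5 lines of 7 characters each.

After op 1 fill(4,2,K) [8 cells changed]:
WWWWWWW
WWWWWKK
WWWWWKK
WWKKKKK
WWKKKKB
After op 2 fill(1,2,G) [21 cells changed]:
GGGGGGG
GGGGGKK
GGGGGKK
GGKKKKK
GGKKKKB
After op 3 paint(2,0,K):
GGGGGGG
GGGGGKK
KGGGGKK
GGKKKKK
GGKKKKB

Answer: GGGGGGG
GGGGGKK
KGGGGKK
GGKKKKK
GGKKKKB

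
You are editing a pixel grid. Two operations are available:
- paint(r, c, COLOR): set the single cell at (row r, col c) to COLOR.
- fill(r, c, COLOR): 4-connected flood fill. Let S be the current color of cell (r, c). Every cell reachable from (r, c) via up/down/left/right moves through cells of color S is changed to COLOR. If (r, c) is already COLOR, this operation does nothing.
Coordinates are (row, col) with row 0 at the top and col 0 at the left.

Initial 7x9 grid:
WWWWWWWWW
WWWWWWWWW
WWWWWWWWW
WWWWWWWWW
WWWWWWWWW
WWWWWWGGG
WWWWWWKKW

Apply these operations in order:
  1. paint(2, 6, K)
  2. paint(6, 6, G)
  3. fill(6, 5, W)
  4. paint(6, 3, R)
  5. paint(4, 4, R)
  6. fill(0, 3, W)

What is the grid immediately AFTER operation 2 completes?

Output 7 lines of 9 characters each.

After op 1 paint(2,6,K):
WWWWWWWWW
WWWWWWWWW
WWWWWWKWW
WWWWWWWWW
WWWWWWWWW
WWWWWWGGG
WWWWWWKKW
After op 2 paint(6,6,G):
WWWWWWWWW
WWWWWWWWW
WWWWWWKWW
WWWWWWWWW
WWWWWWWWW
WWWWWWGGG
WWWWWWGKW

Answer: WWWWWWWWW
WWWWWWWWW
WWWWWWKWW
WWWWWWWWW
WWWWWWWWW
WWWWWWGGG
WWWWWWGKW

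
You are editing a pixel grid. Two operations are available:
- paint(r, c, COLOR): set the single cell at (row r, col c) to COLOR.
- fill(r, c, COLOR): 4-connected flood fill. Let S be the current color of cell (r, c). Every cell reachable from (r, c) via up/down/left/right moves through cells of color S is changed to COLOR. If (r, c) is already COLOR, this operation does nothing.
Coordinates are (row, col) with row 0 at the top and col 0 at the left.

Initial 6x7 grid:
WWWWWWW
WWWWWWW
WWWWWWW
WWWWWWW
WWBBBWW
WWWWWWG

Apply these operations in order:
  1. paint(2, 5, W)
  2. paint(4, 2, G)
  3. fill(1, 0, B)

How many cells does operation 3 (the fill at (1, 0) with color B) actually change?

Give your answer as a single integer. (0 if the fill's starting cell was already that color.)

Answer: 38

Derivation:
After op 1 paint(2,5,W):
WWWWWWW
WWWWWWW
WWWWWWW
WWWWWWW
WWBBBWW
WWWWWWG
After op 2 paint(4,2,G):
WWWWWWW
WWWWWWW
WWWWWWW
WWWWWWW
WWGBBWW
WWWWWWG
After op 3 fill(1,0,B) [38 cells changed]:
BBBBBBB
BBBBBBB
BBBBBBB
BBBBBBB
BBGBBBB
BBBBBBG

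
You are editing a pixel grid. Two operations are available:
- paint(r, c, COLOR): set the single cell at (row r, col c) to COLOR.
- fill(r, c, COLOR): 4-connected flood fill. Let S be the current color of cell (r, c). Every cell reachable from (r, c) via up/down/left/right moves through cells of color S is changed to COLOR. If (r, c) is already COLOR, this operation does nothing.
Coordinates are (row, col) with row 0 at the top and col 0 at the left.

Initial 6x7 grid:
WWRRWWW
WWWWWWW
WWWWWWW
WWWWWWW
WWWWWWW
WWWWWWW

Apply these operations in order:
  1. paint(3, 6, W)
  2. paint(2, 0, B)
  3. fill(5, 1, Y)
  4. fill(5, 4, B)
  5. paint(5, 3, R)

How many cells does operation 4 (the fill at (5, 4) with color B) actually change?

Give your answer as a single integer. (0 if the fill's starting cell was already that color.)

Answer: 39

Derivation:
After op 1 paint(3,6,W):
WWRRWWW
WWWWWWW
WWWWWWW
WWWWWWW
WWWWWWW
WWWWWWW
After op 2 paint(2,0,B):
WWRRWWW
WWWWWWW
BWWWWWW
WWWWWWW
WWWWWWW
WWWWWWW
After op 3 fill(5,1,Y) [39 cells changed]:
YYRRYYY
YYYYYYY
BYYYYYY
YYYYYYY
YYYYYYY
YYYYYYY
After op 4 fill(5,4,B) [39 cells changed]:
BBRRBBB
BBBBBBB
BBBBBBB
BBBBBBB
BBBBBBB
BBBBBBB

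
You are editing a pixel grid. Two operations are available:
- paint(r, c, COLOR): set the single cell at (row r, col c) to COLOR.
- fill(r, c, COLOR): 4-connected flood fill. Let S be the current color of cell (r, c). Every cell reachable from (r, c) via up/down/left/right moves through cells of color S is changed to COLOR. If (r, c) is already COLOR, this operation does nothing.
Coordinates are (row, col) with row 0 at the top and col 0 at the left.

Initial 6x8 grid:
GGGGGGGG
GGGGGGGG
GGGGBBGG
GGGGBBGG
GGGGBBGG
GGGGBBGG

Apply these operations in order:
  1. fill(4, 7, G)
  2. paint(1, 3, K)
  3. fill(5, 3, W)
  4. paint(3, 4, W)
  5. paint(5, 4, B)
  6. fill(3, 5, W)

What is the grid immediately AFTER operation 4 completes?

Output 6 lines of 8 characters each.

After op 1 fill(4,7,G) [0 cells changed]:
GGGGGGGG
GGGGGGGG
GGGGBBGG
GGGGBBGG
GGGGBBGG
GGGGBBGG
After op 2 paint(1,3,K):
GGGGGGGG
GGGKGGGG
GGGGBBGG
GGGGBBGG
GGGGBBGG
GGGGBBGG
After op 3 fill(5,3,W) [39 cells changed]:
WWWWWWWW
WWWKWWWW
WWWWBBWW
WWWWBBWW
WWWWBBWW
WWWWBBWW
After op 4 paint(3,4,W):
WWWWWWWW
WWWKWWWW
WWWWBBWW
WWWWWBWW
WWWWBBWW
WWWWBBWW

Answer: WWWWWWWW
WWWKWWWW
WWWWBBWW
WWWWWBWW
WWWWBBWW
WWWWBBWW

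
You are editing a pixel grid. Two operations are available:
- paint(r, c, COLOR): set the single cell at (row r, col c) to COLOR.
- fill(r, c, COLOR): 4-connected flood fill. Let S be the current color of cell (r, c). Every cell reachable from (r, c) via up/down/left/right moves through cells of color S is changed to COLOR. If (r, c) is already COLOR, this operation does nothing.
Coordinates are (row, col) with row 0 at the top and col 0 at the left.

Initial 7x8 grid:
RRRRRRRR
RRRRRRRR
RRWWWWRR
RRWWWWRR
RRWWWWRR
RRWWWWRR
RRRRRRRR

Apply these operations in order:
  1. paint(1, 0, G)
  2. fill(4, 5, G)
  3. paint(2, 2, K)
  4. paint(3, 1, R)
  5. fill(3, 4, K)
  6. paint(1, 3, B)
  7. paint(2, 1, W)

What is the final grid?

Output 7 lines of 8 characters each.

Answer: RRRRRRRR
GRRBRRRR
RWKKKKRR
RRKKKKRR
RRKKKKRR
RRKKKKRR
RRRRRRRR

Derivation:
After op 1 paint(1,0,G):
RRRRRRRR
GRRRRRRR
RRWWWWRR
RRWWWWRR
RRWWWWRR
RRWWWWRR
RRRRRRRR
After op 2 fill(4,5,G) [16 cells changed]:
RRRRRRRR
GRRRRRRR
RRGGGGRR
RRGGGGRR
RRGGGGRR
RRGGGGRR
RRRRRRRR
After op 3 paint(2,2,K):
RRRRRRRR
GRRRRRRR
RRKGGGRR
RRGGGGRR
RRGGGGRR
RRGGGGRR
RRRRRRRR
After op 4 paint(3,1,R):
RRRRRRRR
GRRRRRRR
RRKGGGRR
RRGGGGRR
RRGGGGRR
RRGGGGRR
RRRRRRRR
After op 5 fill(3,4,K) [15 cells changed]:
RRRRRRRR
GRRRRRRR
RRKKKKRR
RRKKKKRR
RRKKKKRR
RRKKKKRR
RRRRRRRR
After op 6 paint(1,3,B):
RRRRRRRR
GRRBRRRR
RRKKKKRR
RRKKKKRR
RRKKKKRR
RRKKKKRR
RRRRRRRR
After op 7 paint(2,1,W):
RRRRRRRR
GRRBRRRR
RWKKKKRR
RRKKKKRR
RRKKKKRR
RRKKKKRR
RRRRRRRR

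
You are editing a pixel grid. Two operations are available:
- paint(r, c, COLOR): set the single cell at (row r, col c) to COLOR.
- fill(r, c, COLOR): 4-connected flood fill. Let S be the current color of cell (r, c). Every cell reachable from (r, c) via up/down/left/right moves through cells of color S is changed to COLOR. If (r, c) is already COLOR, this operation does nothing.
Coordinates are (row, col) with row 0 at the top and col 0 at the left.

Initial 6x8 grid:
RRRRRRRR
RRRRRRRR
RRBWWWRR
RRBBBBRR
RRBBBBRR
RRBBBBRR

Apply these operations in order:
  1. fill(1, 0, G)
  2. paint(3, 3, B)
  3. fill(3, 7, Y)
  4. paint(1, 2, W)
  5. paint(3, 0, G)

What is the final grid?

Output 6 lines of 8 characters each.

Answer: YYYYYYYY
YYWYYYYY
YYBWWWYY
GYBBBBYY
YYBBBBYY
YYBBBBYY

Derivation:
After op 1 fill(1,0,G) [32 cells changed]:
GGGGGGGG
GGGGGGGG
GGBWWWGG
GGBBBBGG
GGBBBBGG
GGBBBBGG
After op 2 paint(3,3,B):
GGGGGGGG
GGGGGGGG
GGBWWWGG
GGBBBBGG
GGBBBBGG
GGBBBBGG
After op 3 fill(3,7,Y) [32 cells changed]:
YYYYYYYY
YYYYYYYY
YYBWWWYY
YYBBBBYY
YYBBBBYY
YYBBBBYY
After op 4 paint(1,2,W):
YYYYYYYY
YYWYYYYY
YYBWWWYY
YYBBBBYY
YYBBBBYY
YYBBBBYY
After op 5 paint(3,0,G):
YYYYYYYY
YYWYYYYY
YYBWWWYY
GYBBBBYY
YYBBBBYY
YYBBBBYY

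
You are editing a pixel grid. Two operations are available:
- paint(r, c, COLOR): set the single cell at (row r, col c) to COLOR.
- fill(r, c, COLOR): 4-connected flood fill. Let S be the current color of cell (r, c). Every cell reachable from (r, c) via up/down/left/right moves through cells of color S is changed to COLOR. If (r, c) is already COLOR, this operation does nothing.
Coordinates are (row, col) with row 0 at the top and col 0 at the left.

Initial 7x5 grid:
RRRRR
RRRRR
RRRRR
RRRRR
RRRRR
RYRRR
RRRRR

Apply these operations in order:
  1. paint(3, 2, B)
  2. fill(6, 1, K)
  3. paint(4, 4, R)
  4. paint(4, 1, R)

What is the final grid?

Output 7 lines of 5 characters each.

Answer: KKKKK
KKKKK
KKKKK
KKBKK
KRKKR
KYKKK
KKKKK

Derivation:
After op 1 paint(3,2,B):
RRRRR
RRRRR
RRRRR
RRBRR
RRRRR
RYRRR
RRRRR
After op 2 fill(6,1,K) [33 cells changed]:
KKKKK
KKKKK
KKKKK
KKBKK
KKKKK
KYKKK
KKKKK
After op 3 paint(4,4,R):
KKKKK
KKKKK
KKKKK
KKBKK
KKKKR
KYKKK
KKKKK
After op 4 paint(4,1,R):
KKKKK
KKKKK
KKKKK
KKBKK
KRKKR
KYKKK
KKKKK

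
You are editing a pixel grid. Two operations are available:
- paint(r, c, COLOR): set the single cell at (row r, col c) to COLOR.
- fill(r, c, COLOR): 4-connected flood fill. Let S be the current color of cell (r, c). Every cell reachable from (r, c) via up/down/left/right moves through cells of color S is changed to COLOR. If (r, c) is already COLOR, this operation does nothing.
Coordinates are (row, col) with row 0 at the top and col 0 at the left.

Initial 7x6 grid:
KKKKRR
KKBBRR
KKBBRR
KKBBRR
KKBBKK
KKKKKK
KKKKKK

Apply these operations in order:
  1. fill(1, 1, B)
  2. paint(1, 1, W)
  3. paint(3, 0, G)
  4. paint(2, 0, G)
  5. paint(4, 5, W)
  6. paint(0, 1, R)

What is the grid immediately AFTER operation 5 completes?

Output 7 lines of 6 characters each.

Answer: BBBBRR
BWBBRR
GBBBRR
GBBBRR
BBBBBW
BBBBBB
BBBBBB

Derivation:
After op 1 fill(1,1,B) [26 cells changed]:
BBBBRR
BBBBRR
BBBBRR
BBBBRR
BBBBBB
BBBBBB
BBBBBB
After op 2 paint(1,1,W):
BBBBRR
BWBBRR
BBBBRR
BBBBRR
BBBBBB
BBBBBB
BBBBBB
After op 3 paint(3,0,G):
BBBBRR
BWBBRR
BBBBRR
GBBBRR
BBBBBB
BBBBBB
BBBBBB
After op 4 paint(2,0,G):
BBBBRR
BWBBRR
GBBBRR
GBBBRR
BBBBBB
BBBBBB
BBBBBB
After op 5 paint(4,5,W):
BBBBRR
BWBBRR
GBBBRR
GBBBRR
BBBBBW
BBBBBB
BBBBBB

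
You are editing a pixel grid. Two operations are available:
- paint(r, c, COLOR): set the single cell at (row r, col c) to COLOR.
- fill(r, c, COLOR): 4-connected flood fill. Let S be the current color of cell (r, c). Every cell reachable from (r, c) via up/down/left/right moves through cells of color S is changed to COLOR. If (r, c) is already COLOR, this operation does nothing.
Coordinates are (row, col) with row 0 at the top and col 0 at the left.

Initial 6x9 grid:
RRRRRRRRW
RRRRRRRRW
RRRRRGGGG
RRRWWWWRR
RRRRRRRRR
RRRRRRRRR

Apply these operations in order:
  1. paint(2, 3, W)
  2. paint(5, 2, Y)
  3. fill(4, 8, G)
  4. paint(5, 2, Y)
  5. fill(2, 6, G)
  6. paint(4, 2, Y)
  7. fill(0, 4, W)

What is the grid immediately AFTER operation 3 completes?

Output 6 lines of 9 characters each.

Answer: GGGGGGGGW
GGGGGGGGW
GGGWGGGGG
GGGWWWWGG
GGGGGGGGG
GGYGGGGGG

Derivation:
After op 1 paint(2,3,W):
RRRRRRRRW
RRRRRRRRW
RRRWRGGGG
RRRWWWWRR
RRRRRRRRR
RRRRRRRRR
After op 2 paint(5,2,Y):
RRRRRRRRW
RRRRRRRRW
RRRWRGGGG
RRRWWWWRR
RRRRRRRRR
RRYRRRRRR
After op 3 fill(4,8,G) [42 cells changed]:
GGGGGGGGW
GGGGGGGGW
GGGWGGGGG
GGGWWWWGG
GGGGGGGGG
GGYGGGGGG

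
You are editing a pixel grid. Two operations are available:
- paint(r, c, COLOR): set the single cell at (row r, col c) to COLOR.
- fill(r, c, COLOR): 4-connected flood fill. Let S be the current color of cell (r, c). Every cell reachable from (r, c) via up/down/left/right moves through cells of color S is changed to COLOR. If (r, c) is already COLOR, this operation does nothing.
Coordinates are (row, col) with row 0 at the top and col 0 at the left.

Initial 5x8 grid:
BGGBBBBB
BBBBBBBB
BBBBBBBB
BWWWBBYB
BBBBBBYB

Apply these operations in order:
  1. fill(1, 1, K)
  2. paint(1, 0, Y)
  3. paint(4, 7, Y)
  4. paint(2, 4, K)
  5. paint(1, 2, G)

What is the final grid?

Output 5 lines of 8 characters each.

Answer: KGGKKKKK
YKGKKKKK
KKKKKKKK
KWWWKKYK
KKKKKKYY

Derivation:
After op 1 fill(1,1,K) [33 cells changed]:
KGGKKKKK
KKKKKKKK
KKKKKKKK
KWWWKKYK
KKKKKKYK
After op 2 paint(1,0,Y):
KGGKKKKK
YKKKKKKK
KKKKKKKK
KWWWKKYK
KKKKKKYK
After op 3 paint(4,7,Y):
KGGKKKKK
YKKKKKKK
KKKKKKKK
KWWWKKYK
KKKKKKYY
After op 4 paint(2,4,K):
KGGKKKKK
YKKKKKKK
KKKKKKKK
KWWWKKYK
KKKKKKYY
After op 5 paint(1,2,G):
KGGKKKKK
YKGKKKKK
KKKKKKKK
KWWWKKYK
KKKKKKYY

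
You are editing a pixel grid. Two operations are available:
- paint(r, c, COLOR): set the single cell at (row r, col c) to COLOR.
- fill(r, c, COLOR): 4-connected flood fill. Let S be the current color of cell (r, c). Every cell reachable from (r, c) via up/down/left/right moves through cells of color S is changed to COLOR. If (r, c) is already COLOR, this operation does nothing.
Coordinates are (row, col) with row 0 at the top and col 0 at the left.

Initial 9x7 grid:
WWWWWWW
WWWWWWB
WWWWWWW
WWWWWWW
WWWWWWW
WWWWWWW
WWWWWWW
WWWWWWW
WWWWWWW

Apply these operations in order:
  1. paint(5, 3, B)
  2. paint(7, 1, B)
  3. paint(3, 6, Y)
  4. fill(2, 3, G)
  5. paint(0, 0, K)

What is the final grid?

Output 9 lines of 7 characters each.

After op 1 paint(5,3,B):
WWWWWWW
WWWWWWB
WWWWWWW
WWWWWWW
WWWWWWW
WWWBWWW
WWWWWWW
WWWWWWW
WWWWWWW
After op 2 paint(7,1,B):
WWWWWWW
WWWWWWB
WWWWWWW
WWWWWWW
WWWWWWW
WWWBWWW
WWWWWWW
WBWWWWW
WWWWWWW
After op 3 paint(3,6,Y):
WWWWWWW
WWWWWWB
WWWWWWW
WWWWWWY
WWWWWWW
WWWBWWW
WWWWWWW
WBWWWWW
WWWWWWW
After op 4 fill(2,3,G) [59 cells changed]:
GGGGGGG
GGGGGGB
GGGGGGG
GGGGGGY
GGGGGGG
GGGBGGG
GGGGGGG
GBGGGGG
GGGGGGG
After op 5 paint(0,0,K):
KGGGGGG
GGGGGGB
GGGGGGG
GGGGGGY
GGGGGGG
GGGBGGG
GGGGGGG
GBGGGGG
GGGGGGG

Answer: KGGGGGG
GGGGGGB
GGGGGGG
GGGGGGY
GGGGGGG
GGGBGGG
GGGGGGG
GBGGGGG
GGGGGGG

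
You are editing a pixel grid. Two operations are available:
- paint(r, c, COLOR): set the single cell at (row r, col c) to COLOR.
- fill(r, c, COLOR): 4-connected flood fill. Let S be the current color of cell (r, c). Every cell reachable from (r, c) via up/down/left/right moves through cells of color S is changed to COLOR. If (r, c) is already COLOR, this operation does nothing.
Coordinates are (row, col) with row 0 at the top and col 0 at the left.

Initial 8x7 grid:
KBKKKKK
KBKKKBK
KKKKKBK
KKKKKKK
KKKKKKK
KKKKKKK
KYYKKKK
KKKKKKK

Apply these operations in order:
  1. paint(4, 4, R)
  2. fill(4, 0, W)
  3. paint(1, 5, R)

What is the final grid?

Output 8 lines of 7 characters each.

After op 1 paint(4,4,R):
KBKKKKK
KBKKKBK
KKKKKBK
KKKKKKK
KKKKRKK
KKKKKKK
KYYKKKK
KKKKKKK
After op 2 fill(4,0,W) [49 cells changed]:
WBWWWWW
WBWWWBW
WWWWWBW
WWWWWWW
WWWWRWW
WWWWWWW
WYYWWWW
WWWWWWW
After op 3 paint(1,5,R):
WBWWWWW
WBWWWRW
WWWWWBW
WWWWWWW
WWWWRWW
WWWWWWW
WYYWWWW
WWWWWWW

Answer: WBWWWWW
WBWWWRW
WWWWWBW
WWWWWWW
WWWWRWW
WWWWWWW
WYYWWWW
WWWWWWW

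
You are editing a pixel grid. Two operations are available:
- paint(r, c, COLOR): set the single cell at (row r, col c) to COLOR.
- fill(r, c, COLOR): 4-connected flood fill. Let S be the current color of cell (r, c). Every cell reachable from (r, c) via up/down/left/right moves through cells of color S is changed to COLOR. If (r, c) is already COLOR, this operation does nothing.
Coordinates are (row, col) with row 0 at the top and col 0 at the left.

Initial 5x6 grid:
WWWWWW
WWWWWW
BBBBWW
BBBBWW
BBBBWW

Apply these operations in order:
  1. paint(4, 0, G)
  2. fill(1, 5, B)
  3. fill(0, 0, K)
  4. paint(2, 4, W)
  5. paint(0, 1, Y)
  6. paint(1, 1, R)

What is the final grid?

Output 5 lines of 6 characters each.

Answer: KYKKKK
KRKKKK
KKKKWK
KKKKKK
GKKKKK

Derivation:
After op 1 paint(4,0,G):
WWWWWW
WWWWWW
BBBBWW
BBBBWW
GBBBWW
After op 2 fill(1,5,B) [18 cells changed]:
BBBBBB
BBBBBB
BBBBBB
BBBBBB
GBBBBB
After op 3 fill(0,0,K) [29 cells changed]:
KKKKKK
KKKKKK
KKKKKK
KKKKKK
GKKKKK
After op 4 paint(2,4,W):
KKKKKK
KKKKKK
KKKKWK
KKKKKK
GKKKKK
After op 5 paint(0,1,Y):
KYKKKK
KKKKKK
KKKKWK
KKKKKK
GKKKKK
After op 6 paint(1,1,R):
KYKKKK
KRKKKK
KKKKWK
KKKKKK
GKKKKK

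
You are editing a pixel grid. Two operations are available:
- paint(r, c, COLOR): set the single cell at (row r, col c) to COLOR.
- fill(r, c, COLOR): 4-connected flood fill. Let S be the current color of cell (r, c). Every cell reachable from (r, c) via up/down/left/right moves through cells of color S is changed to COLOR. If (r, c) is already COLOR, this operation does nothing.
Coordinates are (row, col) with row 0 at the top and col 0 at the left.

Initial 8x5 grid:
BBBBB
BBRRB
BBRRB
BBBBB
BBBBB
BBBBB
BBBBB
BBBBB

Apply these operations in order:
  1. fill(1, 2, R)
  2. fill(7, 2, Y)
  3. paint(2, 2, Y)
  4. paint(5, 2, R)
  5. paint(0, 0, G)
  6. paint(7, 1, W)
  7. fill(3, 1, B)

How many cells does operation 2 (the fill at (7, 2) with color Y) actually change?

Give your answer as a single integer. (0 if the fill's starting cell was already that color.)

After op 1 fill(1,2,R) [0 cells changed]:
BBBBB
BBRRB
BBRRB
BBBBB
BBBBB
BBBBB
BBBBB
BBBBB
After op 2 fill(7,2,Y) [36 cells changed]:
YYYYY
YYRRY
YYRRY
YYYYY
YYYYY
YYYYY
YYYYY
YYYYY

Answer: 36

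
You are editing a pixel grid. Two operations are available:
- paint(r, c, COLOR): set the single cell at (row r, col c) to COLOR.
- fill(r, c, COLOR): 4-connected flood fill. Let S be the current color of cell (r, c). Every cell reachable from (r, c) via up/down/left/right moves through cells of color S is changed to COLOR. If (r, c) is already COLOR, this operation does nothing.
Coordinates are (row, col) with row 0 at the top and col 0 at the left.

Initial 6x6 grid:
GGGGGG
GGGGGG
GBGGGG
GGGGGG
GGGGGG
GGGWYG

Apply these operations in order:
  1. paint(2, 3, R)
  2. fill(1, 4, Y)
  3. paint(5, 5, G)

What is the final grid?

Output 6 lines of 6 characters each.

Answer: YYYYYY
YYYYYY
YBYRYY
YYYYYY
YYYYYY
YYYWYG

Derivation:
After op 1 paint(2,3,R):
GGGGGG
GGGGGG
GBGRGG
GGGGGG
GGGGGG
GGGWYG
After op 2 fill(1,4,Y) [32 cells changed]:
YYYYYY
YYYYYY
YBYRYY
YYYYYY
YYYYYY
YYYWYY
After op 3 paint(5,5,G):
YYYYYY
YYYYYY
YBYRYY
YYYYYY
YYYYYY
YYYWYG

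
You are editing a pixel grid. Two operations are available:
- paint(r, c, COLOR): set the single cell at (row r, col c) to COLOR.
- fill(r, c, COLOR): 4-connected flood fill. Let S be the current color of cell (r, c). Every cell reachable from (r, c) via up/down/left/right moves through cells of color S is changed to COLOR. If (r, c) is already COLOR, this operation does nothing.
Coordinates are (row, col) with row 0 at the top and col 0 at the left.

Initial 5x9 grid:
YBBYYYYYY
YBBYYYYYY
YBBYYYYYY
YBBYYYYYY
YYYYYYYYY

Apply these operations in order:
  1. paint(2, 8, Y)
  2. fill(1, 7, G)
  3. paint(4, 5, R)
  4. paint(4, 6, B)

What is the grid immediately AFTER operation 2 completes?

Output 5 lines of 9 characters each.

Answer: GBBGGGGGG
GBBGGGGGG
GBBGGGGGG
GBBGGGGGG
GGGGGGGGG

Derivation:
After op 1 paint(2,8,Y):
YBBYYYYYY
YBBYYYYYY
YBBYYYYYY
YBBYYYYYY
YYYYYYYYY
After op 2 fill(1,7,G) [37 cells changed]:
GBBGGGGGG
GBBGGGGGG
GBBGGGGGG
GBBGGGGGG
GGGGGGGGG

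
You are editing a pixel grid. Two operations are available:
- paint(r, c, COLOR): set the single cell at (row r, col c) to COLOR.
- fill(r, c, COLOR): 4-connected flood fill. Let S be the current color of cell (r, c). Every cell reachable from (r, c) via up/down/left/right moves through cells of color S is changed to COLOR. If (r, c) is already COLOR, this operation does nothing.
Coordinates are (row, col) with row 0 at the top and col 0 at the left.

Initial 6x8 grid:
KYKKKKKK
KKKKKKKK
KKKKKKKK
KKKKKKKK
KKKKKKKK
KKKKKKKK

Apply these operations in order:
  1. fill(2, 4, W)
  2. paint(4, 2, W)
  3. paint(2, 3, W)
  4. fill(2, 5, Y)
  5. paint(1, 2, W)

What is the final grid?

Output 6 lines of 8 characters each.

Answer: YYYYYYYY
YYWYYYYY
YYYYYYYY
YYYYYYYY
YYYYYYYY
YYYYYYYY

Derivation:
After op 1 fill(2,4,W) [47 cells changed]:
WYWWWWWW
WWWWWWWW
WWWWWWWW
WWWWWWWW
WWWWWWWW
WWWWWWWW
After op 2 paint(4,2,W):
WYWWWWWW
WWWWWWWW
WWWWWWWW
WWWWWWWW
WWWWWWWW
WWWWWWWW
After op 3 paint(2,3,W):
WYWWWWWW
WWWWWWWW
WWWWWWWW
WWWWWWWW
WWWWWWWW
WWWWWWWW
After op 4 fill(2,5,Y) [47 cells changed]:
YYYYYYYY
YYYYYYYY
YYYYYYYY
YYYYYYYY
YYYYYYYY
YYYYYYYY
After op 5 paint(1,2,W):
YYYYYYYY
YYWYYYYY
YYYYYYYY
YYYYYYYY
YYYYYYYY
YYYYYYYY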